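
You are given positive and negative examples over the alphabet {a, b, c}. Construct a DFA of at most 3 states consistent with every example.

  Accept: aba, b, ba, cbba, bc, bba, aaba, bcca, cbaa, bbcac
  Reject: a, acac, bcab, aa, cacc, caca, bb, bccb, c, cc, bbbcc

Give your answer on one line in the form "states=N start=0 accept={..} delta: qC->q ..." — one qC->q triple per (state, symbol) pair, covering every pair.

states=3 start=0 accept={1} delta: 0a->0 0b->1 0c->0 1a->1 1b->2 1c->1 2a->1 2b->0 2c->1

Fold the examples into a partial DFA from state 0: repeatedly fix the first undefined (state, symbol) met by the shortest-then-alphabetical prefix, trying targets in increasing order and rejecting any under which an Accept and a Reject string meet in one state with the same remainder; add a state when all current targets are rejected. Accepting states are where Accept strings end.
a: 0a undefined. 0a->0: ok.
b: 0b undefined. 0b->0: no, aba/a meet in 0. Open state 1: 0b->1.
c: 0c undefined. 0c->0: ok.
ba: 1a undefined. 1a->0: no, aba/a meet in 0. 1a->1: ok.
bb: 1b undefined. 1b->0: no, cbba/a meet in 0. 1b->1: no, aba/bb meet in 1. Open state 2: 1b->2.
bc: 1c undefined. 1c->0: no, aba/bcab meet in 1. 1c->1: ok.
bba: 2a undefined. 2a->0: no, cbba/a meet in 0. 2a->1: ok.
bbb: 2b undefined. 2b->0: ok.
bbc: 2c undefined. 2c->0: no, bbcac/a meet in 0. 2c->1: ok.
All examples now run through 3 states with every (state, symbol) defined. Accept strings end in {1}, Reject strings end in {0,2}; accept={1}.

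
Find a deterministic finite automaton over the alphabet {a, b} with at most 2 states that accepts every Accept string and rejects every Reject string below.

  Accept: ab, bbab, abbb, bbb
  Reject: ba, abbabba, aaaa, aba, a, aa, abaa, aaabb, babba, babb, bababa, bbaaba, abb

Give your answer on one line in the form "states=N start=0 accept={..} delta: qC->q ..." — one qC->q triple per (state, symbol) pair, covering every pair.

Fold the examples into a partial DFA from state 0: repeatedly fix the first undefined (state, symbol) met by the shortest-then-alphabetical prefix, trying targets in increasing order and rejecting any under which an Accept and a Reject string meet in one state with the same remainder; add a state when all current targets are rejected. Accepting states are where Accept strings end.
a: 0a undefined. 0a->0: ok.
b: 0b undefined. 0b->0: no, ab/ba meet in 0. Open state 1: 0b->1.
ba: 1a undefined. 1a->0: ok.
bb: 1b undefined. 1b->0: ok.
All examples now run through 2 states with every (state, symbol) defined. Accept strings end in {1}, Reject strings end in {0}; accept={1}.

states=2 start=0 accept={1} delta: 0a->0 0b->1 1a->0 1b->0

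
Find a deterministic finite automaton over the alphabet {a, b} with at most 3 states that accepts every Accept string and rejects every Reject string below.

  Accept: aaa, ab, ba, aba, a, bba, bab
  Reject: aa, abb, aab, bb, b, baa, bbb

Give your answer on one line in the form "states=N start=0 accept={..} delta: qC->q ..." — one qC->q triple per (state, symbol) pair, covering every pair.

states=3 start=0 accept={1,2} delta: 0a->1 0b->0 1a->0 1b->2 2a->1 2b->0

Fold the examples into a partial DFA from state 0: repeatedly fix the first undefined (state, symbol) met by the shortest-then-alphabetical prefix, trying targets in increasing order and rejecting any under which an Accept and a Reject string meet in one state with the same remainder; add a state when all current targets are rejected. Accepting states are where Accept strings end.
a: 0a undefined. 0a->0: no, aaa/aa meet in 0. Open state 1: 0a->1.
b: 0b undefined. 0b->0: ok.
aa: 1a undefined. 1a->0: ok.
ab: 1b undefined. 1b->0: no, ab/aa meet in 0. 1b->1: no, aaa/abb meet in 1. Open state 2: 1b->2.
aba: 2a undefined. 2a->0: no, aba/aa meet in 0. 2a->1: ok.
abb: 2b undefined. 2b->0: ok.
All examples now run through 3 states with every (state, symbol) defined. Accept strings end in {1,2}, Reject strings end in {0}; accept={1,2}.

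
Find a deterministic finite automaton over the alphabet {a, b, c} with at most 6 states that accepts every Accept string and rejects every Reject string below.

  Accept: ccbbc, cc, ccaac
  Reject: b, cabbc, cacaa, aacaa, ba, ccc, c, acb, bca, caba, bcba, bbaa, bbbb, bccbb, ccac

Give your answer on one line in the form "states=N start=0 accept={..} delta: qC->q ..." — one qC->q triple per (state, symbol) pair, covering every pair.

states=4 start=0 accept={2} delta: 0a->0 0b->0 0c->1 1a->0 1b->0 1c->2 2a->3 2b->3 2c->0 3a->1 3b->1 3c->0

Grow the machine one transition at a time. Run the examples from 0; the earliest place one falls off (shortest prefix, ties alphabetical) gets sent to the lowest-numbered state that keeps every Accept/Reject pair distinguishable — a pair clashes when both reach the same state with identical unread suffix — and to a fresh state only if none does.
a: 0a undefined. 0a->0: ok.
b: 0b undefined. 0b->0: ok.
c: 0c undefined. 0c->0: no, ccbbc/b meet in 0. Open state 1: 0c->1.
ca: 1a undefined. 1a->0: ok.
cc: 1c undefined. 1c->0: no, ccbbc/cabbc meet in 1. 1c->1: no, cc/cabbc meet in 1. Open state 2: 1c->2.
acb: 1b undefined. 1b->0: ok.
cca: 2a undefined. 2a->0: no, ccaac/cabbc meet in 1. 2a->1: no, cc/ccac meet in 2. 2a->2: no, ccaac/ccc meet in 2 with "c" left. Open state 3: 2a->3.
ccb: 2b undefined. 2b->0: no, ccbbc/cabbc meet in 1. 2b->1: no, ccbbc/cabbc meet in 1. 2b->2: no, ccbbc/ccc meet in 2 with "c" left. 2b->3: ok.
ccc: 2c undefined. 2c->0: ok.
ccaa: 3a undefined. 3a->0: no, ccaac/cabbc meet in 1. 3a->1: ok.
ccac: 3c undefined. 3c->0: ok.
ccbb: 3b undefined. 3b->0: no, ccbbc/cabbc meet in 1. 3b->1: ok.
All examples now run through 4 states with every (state, symbol) defined. Accept strings end in {2}, Reject strings end in {0,1}; accept={2}.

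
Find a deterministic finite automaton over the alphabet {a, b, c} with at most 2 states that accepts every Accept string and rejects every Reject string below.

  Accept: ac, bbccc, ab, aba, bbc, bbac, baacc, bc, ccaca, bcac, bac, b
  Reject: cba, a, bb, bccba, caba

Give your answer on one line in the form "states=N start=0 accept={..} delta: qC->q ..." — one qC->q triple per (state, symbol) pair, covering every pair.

states=2 start=0 accept={1} delta: 0a->0 0b->1 0c->1 1a->1 1b->0 1c->1

State merging on the prefix tree: take the shortest (then alphabetical) example prefix whose next move is undefined and point that move at state 0, else 1, else 2, ...; a target is out if some Accept/Reject pair would then sit in one state with the same input left (inseparable). If every existing state is out, open a new one.
a: 0a undefined. 0a->0: ok.
b: 0b undefined. 0b->0: no, ab/a meet in 0. Open state 1: 0b->1.
c: 0c undefined. 0c->0: no, ac/a meet in 0. 0c->1: ok.
ba: 1a undefined. 1a->0: no, aba/a meet in 0. 1a->1: ok.
bb: 1b undefined. 1b->0: ok.
bc: 1c undefined. 1c->0: no, bc/cba meet in 0. 1c->1: ok.
All examples now run through 2 states with every (state, symbol) defined. Accept strings end in {1}, Reject strings end in {0}; accept={1}.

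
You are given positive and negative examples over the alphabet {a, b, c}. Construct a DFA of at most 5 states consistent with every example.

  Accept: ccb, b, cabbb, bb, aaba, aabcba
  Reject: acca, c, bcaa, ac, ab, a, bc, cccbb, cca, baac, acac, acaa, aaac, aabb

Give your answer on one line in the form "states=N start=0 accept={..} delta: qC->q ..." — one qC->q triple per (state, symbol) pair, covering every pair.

states=4 start=0 accept={0} delta: 0a->1 0b->0 0c->1 1a->1 1b->2 1c->3 2a->0 2b->3 2c->1 3a->1 3b->0 3c->1

State merging on the prefix tree: take the shortest (then alphabetical) example prefix whose next move is undefined and point that move at state 0, else 1, else 2, ...; a target is out if some Accept/Reject pair would then sit in one state with the same input left (inseparable). If every existing state is out, open a new one.
a: 0a undefined. 0a->0: no, b/ab meet in 0 with "b" left. Open state 1: 0a->1.
b: 0b undefined. 0b->0: ok.
c: 0c undefined. 0c->0: no, ccb/c meet in 0. 0c->1: ok.
aa: 1a undefined. 1a->0: no, b/aabb meet in 0. 1a->1: ok.
ab: 1b undefined. 1b->0: no, b/ab meet in 0. 1b->1: no, cabbb/c meet in 1. Open state 2: 1b->2.
ac: 1c undefined. 1c->0: no, ccb/ac meet in 0. 1c->1: no, ccb/ab meet in 2. 1c->2: no, ccb/aabb meet in 2 with "b" left. Open state 3: 1c->3.
aca: 3a undefined. 3a->0: no, b/cca meet in 0. 3a->1: ok.
acc: 3c undefined. 3c->0: no, b/cccbb meet in 0. 3c->1: ok.
ccb: 3b undefined. 3b->0: ok.
aaba: 2a undefined. 2a->0: ok.
aabb: 2b undefined. 2b->0: no, ccb/cccbb meet in 0. 2b->1: no, cabbb/ab meet in 2. 2b->2: no, cabbb/ab meet in 2. 2b->3: ok.
aabc: 2c undefined. 2c->0: no, aabcba/acca meet in 1. 2c->1: ok.
All examples now run through 4 states with every (state, symbol) defined. Accept strings end in {0}, Reject strings end in {1,2,3}; accept={0}.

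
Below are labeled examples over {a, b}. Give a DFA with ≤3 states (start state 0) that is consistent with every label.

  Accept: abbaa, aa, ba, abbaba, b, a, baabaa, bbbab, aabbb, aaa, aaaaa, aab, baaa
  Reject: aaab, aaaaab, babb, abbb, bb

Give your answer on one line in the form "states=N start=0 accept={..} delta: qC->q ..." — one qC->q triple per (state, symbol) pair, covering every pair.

Grow the machine one transition at a time. Run the examples from 0; the earliest place one falls off (shortest prefix, ties alphabetical) gets sent to the lowest-numbered state that keeps every Accept/Reject pair distinguishable — a pair clashes when both reach the same state with identical unread suffix — and to a fresh state only if none does.
a: 0a undefined. 0a->0: no, b/aaab meet in 0 with "b" left. Open state 1: 0a->1.
b: 0b undefined. 0b->0: no, b/bb meet in 0. 0b->1: ok.
aa: 1a undefined. 1a->0: ok.
ab: 1b undefined. 1b->0: no, aa/aaab meet in 0. 1b->1: no, abbaa/aaab meet in 1. Open state 2: 1b->2.
abb: 2b undefined. 2b->0: no, b/abbb meet in 1. 2b->1: ok.
baaba: 2a undefined. 2a->0: ok.
All examples now run through 3 states with every (state, symbol) defined. Accept strings end in {0,1}, Reject strings end in {2}; accept={0,1}.

states=3 start=0 accept={0,1} delta: 0a->1 0b->1 1a->0 1b->2 2a->0 2b->1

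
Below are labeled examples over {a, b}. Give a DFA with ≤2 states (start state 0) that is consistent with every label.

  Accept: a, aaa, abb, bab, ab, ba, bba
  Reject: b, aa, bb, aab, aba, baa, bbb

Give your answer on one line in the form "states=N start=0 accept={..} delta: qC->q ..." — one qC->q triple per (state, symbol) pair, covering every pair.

states=2 start=0 accept={1} delta: 0a->1 0b->0 1a->0 1b->1

Fold the examples into a partial DFA from state 0: repeatedly fix the first undefined (state, symbol) met by the shortest-then-alphabetical prefix, trying targets in increasing order and rejecting any under which an Accept and a Reject string meet in one state with the same remainder; add a state when all current targets are rejected. Accepting states are where Accept strings end.
a: 0a undefined. 0a->0: no, a/aa meet in 0. Open state 1: 0a->1.
b: 0b undefined. 0b->0: ok.
aa: 1a undefined. 1a->0: ok.
ab: 1b undefined. 1b->0: no, a/aba meet in 1. 1b->1: ok.
All examples now run through 2 states with every (state, symbol) defined. Accept strings end in {1}, Reject strings end in {0}; accept={1}.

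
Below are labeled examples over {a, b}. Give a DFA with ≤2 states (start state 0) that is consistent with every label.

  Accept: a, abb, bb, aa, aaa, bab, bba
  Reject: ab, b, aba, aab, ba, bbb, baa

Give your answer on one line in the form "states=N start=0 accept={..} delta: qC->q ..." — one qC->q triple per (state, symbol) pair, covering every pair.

Fold the examples into a partial DFA from state 0: repeatedly fix the first undefined (state, symbol) met by the shortest-then-alphabetical prefix, trying targets in increasing order and rejecting any under which an Accept and a Reject string meet in one state with the same remainder; add a state when all current targets are rejected. Accepting states are where Accept strings end.
a: 0a undefined. 0a->0: ok.
b: 0b undefined. 0b->0: no, a/ab meet in 0. Open state 1: 0b->1.
ba: 1a undefined. 1a->0: no, a/aba meet in 0. 1a->1: ok.
bb: 1b undefined. 1b->0: ok.
All examples now run through 2 states with every (state, symbol) defined. Accept strings end in {0}, Reject strings end in {1}; accept={0}.

states=2 start=0 accept={0} delta: 0a->0 0b->1 1a->1 1b->0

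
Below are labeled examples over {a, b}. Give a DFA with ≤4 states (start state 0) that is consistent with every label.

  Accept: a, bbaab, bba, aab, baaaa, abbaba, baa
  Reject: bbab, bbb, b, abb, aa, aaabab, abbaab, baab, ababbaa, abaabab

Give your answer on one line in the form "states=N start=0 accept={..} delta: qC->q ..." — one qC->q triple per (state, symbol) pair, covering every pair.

states=4 start=0 accept={0,1} delta: 0a->1 0b->2 1a->2 1b->3 2a->0 2b->0 3a->0 3b->2

State merging on the prefix tree: take the shortest (then alphabetical) example prefix whose next move is undefined and point that move at state 0, else 1, else 2, ...; a target is out if some Accept/Reject pair would then sit in one state with the same input left (inseparable). If every existing state is out, open a new one.
a: 0a undefined. 0a->0: no, a/aa meet in 0. Open state 1: 0a->1.
b: 0b undefined. 0b->0: no, bbaab/baab meet in 1 with "ab" left. 0b->1: no, a/b meet in 1. Open state 2: 0b->2.
aa: 1a undefined. 1a->0: no, aab/b meet in 2. 1a->1: no, a/aa meet in 1. 1a->2: ok.
ab: 1b undefined. 1b->0: no, baa/ababbaa meet in 2 with "aa" left. 1b->1: no, a/abb meet in 1. 1b->2: no, bbaab/abbaab meet in 2 with "baab" left. Open state 3: 1b->3.
ba: 2a undefined. 2a->0: ok.
bb: 2b undefined. 2b->0: ok.
aba: 3a undefined. 3a->0: ok.
abb: 3b undefined. 3b->0: no, bbaab/abb meet in 0. 3b->1: no, a/abb meet in 1. 3b->2: ok.
All examples now run through 4 states with every (state, symbol) defined. Accept strings end in {0,1}, Reject strings end in {2,3}; accept={0,1}.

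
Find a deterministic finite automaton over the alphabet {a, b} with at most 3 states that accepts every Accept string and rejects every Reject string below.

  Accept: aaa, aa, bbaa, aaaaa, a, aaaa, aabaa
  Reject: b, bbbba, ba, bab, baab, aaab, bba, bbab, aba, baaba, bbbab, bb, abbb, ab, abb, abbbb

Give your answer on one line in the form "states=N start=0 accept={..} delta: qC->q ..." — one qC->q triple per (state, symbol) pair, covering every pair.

Fold the examples into a partial DFA from state 0: repeatedly fix the first undefined (state, symbol) met by the shortest-then-alphabetical prefix, trying targets in increasing order and rejecting any under which an Accept and a Reject string meet in one state with the same remainder; add a state when all current targets are rejected. Accepting states are where Accept strings end.
a: 0a undefined. 0a->0: ok.
b: 0b undefined. 0b->0: no, aaa/b meet in 0. Open state 1: 0b->1.
ba: 1a undefined. 1a->0: no, aaa/ba meet in 0. 1a->1: no, aabaa/b meet in 1. Open state 2: 1a->2.
bb: 1b undefined. 1b->0: no, aaa/bbbba meet in 0. 1b->1: ok.
baa: 2a undefined. 2a->0: ok.
bab: 2b undefined. 2b->0: no, aaa/bab meet in 0. 2b->1: ok.
All examples now run through 3 states with every (state, symbol) defined. Accept strings end in {0}, Reject strings end in {1,2}; accept={0}.

states=3 start=0 accept={0} delta: 0a->0 0b->1 1a->2 1b->1 2a->0 2b->1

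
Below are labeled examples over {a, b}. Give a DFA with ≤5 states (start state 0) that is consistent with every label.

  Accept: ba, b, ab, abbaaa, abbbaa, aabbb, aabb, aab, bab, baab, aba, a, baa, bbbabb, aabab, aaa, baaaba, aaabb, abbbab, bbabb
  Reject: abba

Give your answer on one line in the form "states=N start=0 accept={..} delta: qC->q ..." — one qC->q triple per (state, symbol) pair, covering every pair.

states=4 start=0 accept={0,1,2} delta: 0a->0 0b->1 1a->0 1b->2 2a->3 2b->0 3a->0 3b->0

State merging on the prefix tree: take the shortest (then alphabetical) example prefix whose next move is undefined and point that move at state 0, else 1, else 2, ...; a target is out if some Accept/Reject pair would then sit in one state with the same input left (inseparable). If every existing state is out, open a new one.
a: 0a undefined. 0a->0: ok.
b: 0b undefined. 0b->0: no, ba/abba meet in 0. Open state 1: 0b->1.
ba: 1a undefined. 1a->0: ok.
bb: 1b undefined. 1b->0: no, ba/abba meet in 0. 1b->1: no, ba/abba meet in 0. Open state 2: 1b->2.
bba: 2a undefined. 2a->0: no, ba/abba meet in 0. 2a->1: no, b/abba meet in 1. 2a->2: no, abbaaa/abba meet in 2. Open state 3: 2a->3.
bbb: 2b undefined. 2b->0: ok.
bbab: 3b undefined. 3b->0: ok.
abbaa: 3a undefined. 3a->0: ok.
All examples now run through 4 states with every (state, symbol) defined. Accept strings end in {0,1,2}, Reject strings end in {3}; accept={0,1,2}.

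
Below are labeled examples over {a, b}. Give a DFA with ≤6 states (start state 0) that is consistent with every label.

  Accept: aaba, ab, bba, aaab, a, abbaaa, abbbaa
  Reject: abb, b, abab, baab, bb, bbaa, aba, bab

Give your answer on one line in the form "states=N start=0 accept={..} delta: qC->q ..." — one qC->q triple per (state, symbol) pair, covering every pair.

states=5 start=0 accept={1,3} delta: 0a->1 0b->2 1a->0 1b->3 2a->3 2b->0 3a->0 3b->4 4a->1 4b->1

Fold the examples into a partial DFA from state 0: repeatedly fix the first undefined (state, symbol) met by the shortest-then-alphabetical prefix, trying targets in increasing order and rejecting any under which an Accept and a Reject string meet in one state with the same remainder; add a state when all current targets are rejected. Accepting states are where Accept strings end.
a: 0a undefined. 0a->0: no, aaba/aba meet in 0 with "ba" left. Open state 1: 0a->1.
b: 0b undefined. 0b->0: no, ab/bab meet in 1 with "b" left. 0b->1: no, ab/bb meet in 1 with "b" left. Open state 2: 0b->2.
aa: 1a undefined. 1a->0: ok.
ab: 1b undefined. 1b->0: no, ab/abab meet in 0. 1b->1: no, ab/abb meet in 1. 1b->2: no, aaba/aba meet in 2 with "a" left. Open state 3: 1b->3.
ba: 2a undefined. 2a->0: no, ab/baab meet in 3. 2a->1: no, ab/bab meet in 3. 2a->2: no, aaba/b meet in 2. 2a->3: ok.
bb: 2b undefined. 2b->0: ok.
aba: 3a undefined. 3a->0: ok.
abb: 3b undefined. 3b->0: no, abbbaa/abb meet in 0. 3b->1: no, bba/abb meet in 1. 3b->2: no, abbbaa/bb meet in 0. 3b->3: no, aaba/abb meet in 3. Open state 4: 3b->4.
abba: 4a undefined. 4a->0: no, abbaaa/bb meet in 0. 4a->1: ok.
abbb: 4b undefined. 4b->0: no, abbbaa/bb meet in 0. 4b->1: ok.
All examples now run through 5 states with every (state, symbol) defined. Accept strings end in {1,3}, Reject strings end in {0,2,4}; accept={1,3}.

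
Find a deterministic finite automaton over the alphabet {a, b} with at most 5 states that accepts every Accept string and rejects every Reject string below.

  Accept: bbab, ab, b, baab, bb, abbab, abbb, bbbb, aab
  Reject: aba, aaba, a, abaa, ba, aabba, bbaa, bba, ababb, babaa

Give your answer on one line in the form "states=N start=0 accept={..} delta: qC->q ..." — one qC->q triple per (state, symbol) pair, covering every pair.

states=4 start=0 accept={1,3} delta: 0a->0 0b->1 1a->2 1b->1 2a->0 2b->3 3a->0 3b->0

Grow the machine one transition at a time. Run the examples from 0; the earliest place one falls off (shortest prefix, ties alphabetical) gets sent to the lowest-numbered state that keeps every Accept/Reject pair distinguishable — a pair clashes when both reach the same state with identical unread suffix — and to a fresh state only if none does.
a: 0a undefined. 0a->0: ok.
b: 0b undefined. 0b->0: no, bbab/aba meet in 0. Open state 1: 0b->1.
ba: 1a undefined. 1a->0: no, bb/ababb meet in 1 with "b" left. 1a->1: no, ab/aba meet in 1. Open state 2: 1a->2.
bb: 1b undefined. 1b->0: no, bb/a meet in 0. 1b->1: ok.
baa: 2a undefined. 2a->0: ok.
bab: 2b undefined. 2b->0: no, bbab/a meet in 0. 2b->1: no, bbab/ababb meet in 1. 2b->2: no, bbab/aba meet in 2. Open state 3: 2b->3.
baba: 3a undefined. 3a->0: ok.
ababb: 3b undefined. 3b->0: ok.
All examples now run through 4 states with every (state, symbol) defined. Accept strings end in {1,3}, Reject strings end in {0,2}; accept={1,3}.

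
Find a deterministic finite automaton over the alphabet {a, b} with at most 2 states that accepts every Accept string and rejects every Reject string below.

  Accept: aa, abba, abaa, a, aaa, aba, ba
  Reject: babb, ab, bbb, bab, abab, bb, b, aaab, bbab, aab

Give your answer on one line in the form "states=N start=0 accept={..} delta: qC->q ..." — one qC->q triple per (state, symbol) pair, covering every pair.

Grow the machine one transition at a time. Run the examples from 0; the earliest place one falls off (shortest prefix, ties alphabetical) gets sent to the lowest-numbered state that keeps every Accept/Reject pair distinguishable — a pair clashes when both reach the same state with identical unread suffix — and to a fresh state only if none does.
a: 0a undefined. 0a->0: ok.
b: 0b undefined. 0b->0: no, aa/babb meet in 0. Open state 1: 0b->1.
ba: 1a undefined. 1a->0: ok.
bb: 1b undefined. 1b->0: no, aa/babb meet in 0. 1b->1: ok.
All examples now run through 2 states with every (state, symbol) defined. Accept strings end in {0}, Reject strings end in {1}; accept={0}.

states=2 start=0 accept={0} delta: 0a->0 0b->1 1a->0 1b->1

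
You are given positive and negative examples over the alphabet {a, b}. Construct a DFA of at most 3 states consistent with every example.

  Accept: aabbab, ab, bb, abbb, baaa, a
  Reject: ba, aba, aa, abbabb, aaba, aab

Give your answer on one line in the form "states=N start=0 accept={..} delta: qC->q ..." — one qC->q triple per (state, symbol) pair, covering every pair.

State merging on the prefix tree: take the shortest (then alphabetical) example prefix whose next move is undefined and point that move at state 0, else 1, else 2, ...; a target is out if some Accept/Reject pair would then sit in one state with the same input left (inseparable). If every existing state is out, open a new one.
a: 0a undefined. 0a->0: no, ab/aab meet in 0 with "b" left. Open state 1: 0a->1.
b: 0b undefined. 0b->0: no, a/ba meet in 1. 0b->1: ok.
aa: 1a undefined. 1a->0: no, baaa/ba meet in 0. 1a->1: no, ab/aab meet in 1 with "b" left. Open state 2: 1a->2.
ab: 1b undefined. 1b->0: no, a/aba meet in 1. 1b->1: ok.
aab: 2b undefined. 2b->0: no, aabbab/aab meet in 0. 2b->1: no, aabbab/abbabb meet in 1. 2b->2: ok.
baa: 2a undefined. 2a->0: ok.
All examples now run through 3 states with every (state, symbol) defined. Accept strings end in {1}, Reject strings end in {0,2}; accept={1}.

states=3 start=0 accept={1} delta: 0a->1 0b->1 1a->2 1b->1 2a->0 2b->2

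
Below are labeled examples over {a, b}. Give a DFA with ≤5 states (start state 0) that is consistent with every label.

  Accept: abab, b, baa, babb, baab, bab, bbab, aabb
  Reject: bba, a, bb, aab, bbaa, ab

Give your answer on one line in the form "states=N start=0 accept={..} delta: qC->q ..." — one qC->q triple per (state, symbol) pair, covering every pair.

State merging on the prefix tree: take the shortest (then alphabetical) example prefix whose next move is undefined and point that move at state 0, else 1, else 2, ...; a target is out if some Accept/Reject pair would then sit in one state with the same input left (inseparable). If every existing state is out, open a new one.
a: 0a undefined. 0a->0: no, b/aab meet in 0 with "b" left. Open state 1: 0a->1.
b: 0b undefined. 0b->0: no, b/bb meet in 0. 0b->1: no, b/a meet in 1. Open state 2: 0b->2.
aa: 1a undefined. 1a->0: no, b/aab meet in 2. 1a->1: ok.
ab: 1b undefined. 1b->0: no, abab/aab meet in 0. 1b->1: no, abab/a meet in 1. 1b->2: no, b/aab meet in 2. Open state 3: 1b->3.
ba: 2a undefined. 2a->0: no, baa/a meet in 1. 2a->1: no, baa/a meet in 1. 2a->2: no, baab/bb meet in 2 with "b" left. 2a->3: ok.
bb: 2b undefined. 2b->0: no, bbab/aab meet in 3. 2b->1: no, bbab/aab meet in 3. 2b->2: no, b/bb meet in 2. 2b->3: no, baa/bba meet in 3 with "a" left. Open state 4: 2b->4.
aba: 3a undefined. 3a->0: ok.
bab: 3b undefined. 3b->0: ok.
bba: 4a undefined. 4a->0: no, baa/bba meet in 0. 4a->1: no, bbab/aab meet in 3. 4a->2: no, abab/bba meet in 2. 4a->3: no, baa/bbaa meet in 0. 4a->4: ok.
bbab: 4b undefined. 4b->0: ok.
All examples now run through 5 states with every (state, symbol) defined. Accept strings end in {0,2}, Reject strings end in {1,3,4}; accept={0,2}.

states=5 start=0 accept={0,2} delta: 0a->1 0b->2 1a->1 1b->3 2a->3 2b->4 3a->0 3b->0 4a->4 4b->0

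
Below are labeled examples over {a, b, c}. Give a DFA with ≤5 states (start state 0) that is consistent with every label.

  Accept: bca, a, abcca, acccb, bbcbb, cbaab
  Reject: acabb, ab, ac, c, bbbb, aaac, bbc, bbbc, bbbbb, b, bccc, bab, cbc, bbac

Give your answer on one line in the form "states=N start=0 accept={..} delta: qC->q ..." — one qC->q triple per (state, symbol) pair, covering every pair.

Grow the machine one transition at a time. Run the examples from 0; the earliest place one falls off (shortest prefix, ties alphabetical) gets sent to the lowest-numbered state that keeps every Accept/Reject pair distinguishable — a pair clashes when both reach the same state with identical unread suffix — and to a fresh state only if none does.
a: 0a undefined. 0a->0: ok.
b: 0b undefined. 0b->0: no, a/ab meet in 0. Open state 1: 0b->1.
c: 0c undefined. 0c->0: no, a/ac meet in 0. 0c->1: ok.
ba: 1a undefined. 1a->0: ok.
bb: 1b undefined. 1b->0: no, a/acabb meet in 0. 1b->1: no, cbaab/acabb meet in 1. Open state 2: 1b->2.
bc: 1c undefined. 1c->0: no, bca/bccc meet in 0. 1c->1: no, acccb/acabb meet in 2. 1c->2: ok.
bba: 2a undefined. 2a->0: no, cbaab/ab meet in 1. 2a->1: no, bca/ab meet in 1. 2a->2: no, bca/acabb meet in 2. Open state 3: 2a->3.
bbb: 2b undefined. 2b->0: ok.
bbc: 2c undefined. 2c->0: no, a/bbc meet in 0. 2c->1: no, acccb/acabb meet in 2. 2c->2: no, bbcbb/ab meet in 1. 2c->3: no, bca/bbc meet in 3. Open state 4: 2c->4.
bbac: 3c undefined. 3c->0: no, a/bbac meet in 0. 3c->1: ok.
bbcb: 4b undefined. 4b->0: no, bbcbb/ab meet in 1. 4b->1: no, acccb/ab meet in 1. 4b->2: no, acccb/acabb meet in 2. 4b->3: ok.
bccc: 4c undefined. 4c->0: no, a/bccc meet in 0. 4c->1: ok.
cbaa: 3a undefined. 3a->0: no, cbaab/ab meet in 1. 3a->1: no, cbaab/acabb meet in 2. 3a->2: ok.
abcca: 4a undefined. 4a->0: ok.
bbcbb: 3b undefined. 3b->0: ok.
All examples now run through 5 states with every (state, symbol) defined. Accept strings end in {0,3}, Reject strings end in {1,2,4}; accept={0,3}.

states=5 start=0 accept={0,3} delta: 0a->0 0b->1 0c->1 1a->0 1b->2 1c->2 2a->3 2b->0 2c->4 3a->2 3b->0 3c->1 4a->0 4b->3 4c->1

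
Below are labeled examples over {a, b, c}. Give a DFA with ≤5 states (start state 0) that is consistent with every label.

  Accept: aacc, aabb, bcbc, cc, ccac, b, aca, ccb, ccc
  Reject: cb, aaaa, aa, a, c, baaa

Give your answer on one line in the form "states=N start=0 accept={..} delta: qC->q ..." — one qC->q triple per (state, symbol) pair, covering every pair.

states=4 start=0 accept={1,3} delta: 0a->0 0b->1 0c->2 1a->0 1b->1 1c->1 2a->1 2b->0 2c->3 3a->1 3b->1 3c->1

Grow the machine one transition at a time. Run the examples from 0; the earliest place one falls off (shortest prefix, ties alphabetical) gets sent to the lowest-numbered state that keeps every Accept/Reject pair distinguishable — a pair clashes when both reach the same state with identical unread suffix — and to a fresh state only if none does.
a: 0a undefined. 0a->0: ok.
b: 0b undefined. 0b->0: no, aabb/aaaa meet in 0. Open state 1: 0b->1.
c: 0c undefined. 0c->0: no, aacc/aaaa meet in 0. 0c->1: no, aabb/cb meet in 1 with "b" left. Open state 2: 0c->2.
ba: 1a undefined. 1a->0: ok.
bc: 1c undefined. 1c->0: no, bcbc/aaaa meet in 0. 1c->1: ok.
cb: 2b undefined. 2b->0: ok.
cc: 2c undefined. 2c->0: no, aacc/cb meet in 0. 2c->1: no, ccac/c meet in 2. 2c->2: no, aacc/c meet in 2. Open state 3: 2c->3.
aca: 2a undefined. 2a->0: no, aca/cb meet in 0. 2a->1: ok.
bcb: 1b undefined. 1b->0: no, aabb/cb meet in 0. 1b->1: ok.
cca: 3a undefined. 3a->0: no, ccac/c meet in 2. 3a->1: ok.
ccb: 3b undefined. 3b->0: no, ccb/cb meet in 0. 3b->1: ok.
ccc: 3c undefined. 3c->0: no, ccc/cb meet in 0. 3c->1: ok.
All examples now run through 4 states with every (state, symbol) defined. Accept strings end in {1,3}, Reject strings end in {0,2}; accept={1,3}.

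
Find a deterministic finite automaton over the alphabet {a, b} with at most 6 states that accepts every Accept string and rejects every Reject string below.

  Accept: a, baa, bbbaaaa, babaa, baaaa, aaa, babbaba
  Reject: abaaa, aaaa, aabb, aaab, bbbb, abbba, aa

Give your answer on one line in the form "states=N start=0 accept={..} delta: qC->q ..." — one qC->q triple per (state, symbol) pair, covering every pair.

Grow the machine one transition at a time. Run the examples from 0; the earliest place one falls off (shortest prefix, ties alphabetical) gets sent to the lowest-numbered state that keeps every Accept/Reject pair distinguishable — a pair clashes when both reach the same state with identical unread suffix — and to a fresh state only if none does.
a: 0a undefined. 0a->0: no, a/aaaa meet in 0. Open state 1: 0a->1.
b: 0b undefined. 0b->0: no, baa/aa meet in 1 with "a" left. 0b->1: ok.
aa: 1a undefined. 1a->0: ok.
ab: 1b undefined. 1b->0: no, a/abaaa meet in 1. 1b->1: no, a/aabb meet in 1. Open state 2: 1b->2.
aba: 2a undefined. 2a->0: no, babbaba/abaaa meet in 0. 2a->1: no, a/abaaa meet in 1. 2a->2: ok.
abb: 2b undefined. 2b->0: no, a/bbbb meet in 1. 2b->1: no, babbaba/aaaa meet in 0. 2b->2: no, bbbaaaa/abaaa meet in 2. Open state 3: 2b->3.
abbb: 3b undefined. 3b->0: no, a/abbba meet in 1. 3b->1: no, a/bbbb meet in 1. 3b->2: ok.
bbba: 3a undefined. 3a->0: no, babbaba/aaaa meet in 0. 3a->1: no, bbbaaaa/aaaa meet in 0. 3a->2: no, bbbaaaa/abaaa meet in 2. 3a->3: ok.
All examples now run through 4 states with every (state, symbol) defined. Accept strings end in {1,3}, Reject strings end in {0,2}; accept={1,3}.

states=4 start=0 accept={1,3} delta: 0a->1 0b->1 1a->0 1b->2 2a->2 2b->3 3a->3 3b->2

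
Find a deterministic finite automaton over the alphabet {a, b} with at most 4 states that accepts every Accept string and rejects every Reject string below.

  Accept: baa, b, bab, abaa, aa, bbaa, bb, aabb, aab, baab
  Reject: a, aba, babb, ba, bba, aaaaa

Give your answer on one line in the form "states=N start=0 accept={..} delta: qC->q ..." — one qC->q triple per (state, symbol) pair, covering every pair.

states=3 start=0 accept={0,2} delta: 0a->1 0b->0 1a->0 1b->2 2a->1 2b->1

Fold the examples into a partial DFA from state 0: repeatedly fix the first undefined (state, symbol) met by the shortest-then-alphabetical prefix, trying targets in increasing order and rejecting any under which an Accept and a Reject string meet in one state with the same remainder; add a state when all current targets are rejected. Accepting states are where Accept strings end.
a: 0a undefined. 0a->0: no, aa/a meet in 0. Open state 1: 0a->1.
b: 0b undefined. 0b->0: ok.
aa: 1a undefined. 1a->0: ok.
ab: 1b undefined. 1b->0: no, baa/babb meet in 0. 1b->1: no, baa/aba meet in 0. Open state 2: 1b->2.
aba: 2a undefined. 2a->0: no, baa/aba meet in 0. 2a->1: ok.
babb: 2b undefined. 2b->0: no, baa/babb meet in 0. 2b->1: ok.
All examples now run through 3 states with every (state, symbol) defined. Accept strings end in {0,2}, Reject strings end in {1}; accept={0,2}.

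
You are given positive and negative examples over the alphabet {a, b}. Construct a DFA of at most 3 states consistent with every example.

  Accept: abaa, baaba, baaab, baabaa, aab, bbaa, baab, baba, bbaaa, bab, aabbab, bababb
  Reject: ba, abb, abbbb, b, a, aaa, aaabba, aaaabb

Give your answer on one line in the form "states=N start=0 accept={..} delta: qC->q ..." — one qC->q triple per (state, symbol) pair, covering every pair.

Grow the machine one transition at a time. Run the examples from 0; the earliest place one falls off (shortest prefix, ties alphabetical) gets sent to the lowest-numbered state that keeps every Accept/Reject pair distinguishable — a pair clashes when both reach the same state with identical unread suffix — and to a fresh state only if none does.
a: 0a undefined. 0a->0: no, aab/b meet in 0 with "b" left. Open state 1: 0a->1.
b: 0b undefined. 0b->0: no, bbaaa/aaa meet in 1 with "aa" left. 0b->1: ok.
aa: 1a undefined. 1a->0: no, baaab/b meet in 1. 1a->1: ok.
ab: 1b undefined. 1b->0: no, abaa/ba meet in 1. 1b->1: no, abaa/ba meet in 1. Open state 2: 1b->2.
aba: 2a undefined. 2a->0: no, abaa/ba meet in 1. 2a->1: no, abaa/ba meet in 1. 2a->2: ok.
abb: 2b undefined. 2b->0: no, abaa/abbbb meet in 2. 2b->1: ok.
All examples now run through 3 states with every (state, symbol) defined. Accept strings end in {2}, Reject strings end in {1}; accept={2}.

states=3 start=0 accept={2} delta: 0a->1 0b->1 1a->1 1b->2 2a->2 2b->1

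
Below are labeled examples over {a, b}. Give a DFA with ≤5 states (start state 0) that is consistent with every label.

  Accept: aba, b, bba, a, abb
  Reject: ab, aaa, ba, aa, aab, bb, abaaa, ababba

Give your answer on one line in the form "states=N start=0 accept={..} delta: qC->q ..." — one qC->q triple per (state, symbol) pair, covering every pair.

Fold the examples into a partial DFA from state 0: repeatedly fix the first undefined (state, symbol) met by the shortest-then-alphabetical prefix, trying targets in increasing order and rejecting any under which an Accept and a Reject string meet in one state with the same remainder; add a state when all current targets are rejected. Accepting states are where Accept strings end.
a: 0a undefined. 0a->0: no, aba/ba meet in 0 with "ba" left. Open state 1: 0a->1.
b: 0b undefined. 0b->0: no, b/bb meet in 0. 0b->1: ok.
aa: 1a undefined. 1a->0: no, b/aaa meet in 1. 1a->1: no, b/aaa meet in 1. Open state 2: 1a->2.
ab: 1b undefined. 1b->0: ok.
aaa: 2a undefined. 2a->0: ok.
aab: 2b undefined. 2b->0: ok.
All examples now run through 3 states with every (state, symbol) defined. Accept strings end in {1}, Reject strings end in {0,2}; accept={1}.

states=3 start=0 accept={1} delta: 0a->1 0b->1 1a->2 1b->0 2a->0 2b->0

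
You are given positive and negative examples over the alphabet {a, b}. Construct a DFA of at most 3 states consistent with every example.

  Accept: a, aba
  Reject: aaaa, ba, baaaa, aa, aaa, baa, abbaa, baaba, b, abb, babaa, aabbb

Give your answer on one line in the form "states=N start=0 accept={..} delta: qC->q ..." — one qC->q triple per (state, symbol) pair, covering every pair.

State merging on the prefix tree: take the shortest (then alphabetical) example prefix whose next move is undefined and point that move at state 0, else 1, else 2, ...; a target is out if some Accept/Reject pair would then sit in one state with the same input left (inseparable). If every existing state is out, open a new one.
a: 0a undefined. 0a->0: no, a/aaaa meet in 0. Open state 1: 0a->1.
b: 0b undefined. 0b->0: no, a/ba meet in 1. 0b->1: no, a/b meet in 1. Open state 2: 0b->2.
aa: 1a undefined. 1a->0: no, a/aaa meet in 1. 1a->1: no, a/aaaa meet in 1. 1a->2: ok.
ab: 1b undefined. 1b->0: ok.
ba: 2a undefined. 2a->0: no, a/aaaa meet in 1. 2a->1: no, a/ba meet in 1. 2a->2: ok.
aab: 2b undefined. 2b->0: no, a/baaba meet in 1. 2b->1: ok.
All examples now run through 3 states with every (state, symbol) defined. Accept strings end in {1}, Reject strings end in {2}; accept={1}.

states=3 start=0 accept={1} delta: 0a->1 0b->2 1a->2 1b->0 2a->2 2b->1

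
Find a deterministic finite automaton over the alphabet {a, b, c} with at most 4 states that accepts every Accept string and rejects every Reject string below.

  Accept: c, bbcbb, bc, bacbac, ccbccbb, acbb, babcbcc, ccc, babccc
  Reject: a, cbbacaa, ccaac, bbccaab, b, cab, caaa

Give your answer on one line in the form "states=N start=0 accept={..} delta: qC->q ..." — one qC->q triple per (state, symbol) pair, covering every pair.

states=4 start=0 accept={1} delta: 0a->0 0b->0 0c->1 1a->0 1b->1 1c->2 2a->3 2b->1 2c->1 3a->3 3b->0 3c->0

Fold the examples into a partial DFA from state 0: repeatedly fix the first undefined (state, symbol) met by the shortest-then-alphabetical prefix, trying targets in increasing order and rejecting any under which an Accept and a Reject string meet in one state with the same remainder; add a state when all current targets are rejected. Accepting states are where Accept strings end.
a: 0a undefined. 0a->0: ok.
b: 0b undefined. 0b->0: ok.
c: 0c undefined. 0c->0: no, c/a meet in 0. Open state 1: 0c->1.
ca: 1a undefined. 1a->0: ok.
cb: 1b undefined. 1b->0: no, bbcbb/a meet in 0. 1b->1: ok.
cc: 1c undefined. 1c->0: no, c/ccaac meet in 1. 1c->1: no, c/ccaac meet in 1. Open state 2: 1c->2.
cca: 2a undefined. 2a->0: no, c/ccaac meet in 1. 2a->1: no, c/ccaac meet in 1. 2a->2: no, babcbcc/ccaac meet in 2 with "c" left. Open state 3: 2a->3.
ccb: 2b undefined. 2b->0: no, ccbccbb/a meet in 0. 2b->1: ok.
ccc: 2c undefined. 2c->0: no, ccbccbb/a meet in 0. 2c->1: ok.
ccaa: 3a undefined. 3a->0: no, c/ccaac meet in 1. 3a->1: no, c/bbccaab meet in 1. 3a->2: no, c/ccaac meet in 1. 3a->3: ok.
ccaac: 3c undefined. 3c->0: ok.
bbccaab: 3b undefined. 3b->0: ok.
All examples now run through 4 states with every (state, symbol) defined. Accept strings end in {1}, Reject strings end in {0}; accept={1}.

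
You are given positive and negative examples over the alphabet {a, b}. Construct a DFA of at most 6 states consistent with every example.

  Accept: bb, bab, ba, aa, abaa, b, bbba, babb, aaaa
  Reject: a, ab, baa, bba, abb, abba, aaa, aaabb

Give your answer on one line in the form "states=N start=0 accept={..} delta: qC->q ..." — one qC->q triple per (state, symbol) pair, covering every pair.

states=4 start=0 accept={0,2} delta: 0a->1 0b->2 1a->0 1b->3 2a->0 2b->0 3a->1 3b->3

Grow the machine one transition at a time. Run the examples from 0; the earliest place one falls off (shortest prefix, ties alphabetical) gets sent to the lowest-numbered state that keeps every Accept/Reject pair distinguishable — a pair clashes when both reach the same state with identical unread suffix — and to a fresh state only if none does.
a: 0a undefined. 0a->0: no, bb/abb meet in 0 with "bb" left. Open state 1: 0a->1.
b: 0b undefined. 0b->0: no, bab/ab meet in 1 with "b" left. 0b->1: no, bb/ab meet in 1 with "b" left. Open state 2: 0b->2.
aa: 1a undefined. 1a->0: ok.
ab: 1b undefined. 1b->0: no, ba/abba meet in 2 with "a" left. 1b->1: no, aa/abba meet in 0. 1b->2: no, bb/abb meet in 2 with "b" left. Open state 3: 1b->3.
ba: 2a undefined. 2a->0: ok.
bb: 2b undefined. 2b->0: ok.
aba: 3a undefined. 3a->0: no, abaa/a meet in 1. 3a->1: ok.
abb: 3b undefined. 3b->0: no, bb/abb meet in 0. 3b->1: no, bb/abba meet in 0. 3b->2: no, bb/abba meet in 0. 3b->3: ok.
All examples now run through 4 states with every (state, symbol) defined. Accept strings end in {0,2}, Reject strings end in {1,3}; accept={0,2}.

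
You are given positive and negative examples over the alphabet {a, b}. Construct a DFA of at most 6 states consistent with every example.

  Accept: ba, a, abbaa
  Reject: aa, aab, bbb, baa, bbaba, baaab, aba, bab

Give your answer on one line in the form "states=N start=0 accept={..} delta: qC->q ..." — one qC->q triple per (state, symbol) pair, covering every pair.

State merging on the prefix tree: take the shortest (then alphabetical) example prefix whose next move is undefined and point that move at state 0, else 1, else 2, ...; a target is out if some Accept/Reject pair would then sit in one state with the same input left (inseparable). If every existing state is out, open a new one.
a: 0a undefined. 0a->0: no, ba/aba meet in 0 with "ba" left. Open state 1: 0a->1.
b: 0b undefined. 0b->0: ok.
aa: 1a undefined. 1a->0: ok.
ab: 1b undefined. 1b->0: no, ba/bbaba meet in 1. 1b->1: no, ba/baaab meet in 1. Open state 2: 1b->2.
aba: 2a undefined. 2a->0: ok.
abb: 2b undefined. 2b->0: no, abbaa/aa meet in 0. 2b->1: ok.
All examples now run through 3 states with every (state, symbol) defined. Accept strings end in {1}, Reject strings end in {0,2}; accept={1}.

states=3 start=0 accept={1} delta: 0a->1 0b->0 1a->0 1b->2 2a->0 2b->1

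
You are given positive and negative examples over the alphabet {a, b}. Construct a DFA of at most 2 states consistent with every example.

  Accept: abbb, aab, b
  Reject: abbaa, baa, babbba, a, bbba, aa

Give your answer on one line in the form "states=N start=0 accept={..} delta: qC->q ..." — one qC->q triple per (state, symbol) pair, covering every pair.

Grow the machine one transition at a time. Run the examples from 0; the earliest place one falls off (shortest prefix, ties alphabetical) gets sent to the lowest-numbered state that keeps every Accept/Reject pair distinguishable — a pair clashes when both reach the same state with identical unread suffix — and to a fresh state only if none does.
a: 0a undefined. 0a->0: ok.
b: 0b undefined. 0b->0: no, abbb/abbaa meet in 0. Open state 1: 0b->1.
ba: 1a undefined. 1a->0: ok.
bb: 1b undefined. 1b->0: ok.
All examples now run through 2 states with every (state, symbol) defined. Accept strings end in {1}, Reject strings end in {0}; accept={1}.

states=2 start=0 accept={1} delta: 0a->0 0b->1 1a->0 1b->0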